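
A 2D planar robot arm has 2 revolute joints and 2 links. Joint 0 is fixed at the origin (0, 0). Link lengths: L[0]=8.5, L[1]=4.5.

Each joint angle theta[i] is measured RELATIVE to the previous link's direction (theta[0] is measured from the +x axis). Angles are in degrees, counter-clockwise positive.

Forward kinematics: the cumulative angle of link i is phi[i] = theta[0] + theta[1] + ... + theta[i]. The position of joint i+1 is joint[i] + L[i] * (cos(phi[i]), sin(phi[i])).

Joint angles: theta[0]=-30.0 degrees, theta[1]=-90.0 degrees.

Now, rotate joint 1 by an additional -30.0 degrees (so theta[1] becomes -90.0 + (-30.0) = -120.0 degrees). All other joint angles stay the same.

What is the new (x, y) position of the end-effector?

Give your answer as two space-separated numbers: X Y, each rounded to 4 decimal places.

joint[0] = (0.0000, 0.0000)  (base)
link 0: phi[0] = -30 = -30 deg
  cos(-30 deg) = 0.8660, sin(-30 deg) = -0.5000
  joint[1] = (0.0000, 0.0000) + 8.5 * (0.8660, -0.5000) = (0.0000 + 7.3612, 0.0000 + -4.2500) = (7.3612, -4.2500)
link 1: phi[1] = -30 + -120 = -150 deg
  cos(-150 deg) = -0.8660, sin(-150 deg) = -0.5000
  joint[2] = (7.3612, -4.2500) + 4.5 * (-0.8660, -0.5000) = (7.3612 + -3.8971, -4.2500 + -2.2500) = (3.4641, -6.5000)
End effector: (3.4641, -6.5000)

Answer: 3.4641 -6.5000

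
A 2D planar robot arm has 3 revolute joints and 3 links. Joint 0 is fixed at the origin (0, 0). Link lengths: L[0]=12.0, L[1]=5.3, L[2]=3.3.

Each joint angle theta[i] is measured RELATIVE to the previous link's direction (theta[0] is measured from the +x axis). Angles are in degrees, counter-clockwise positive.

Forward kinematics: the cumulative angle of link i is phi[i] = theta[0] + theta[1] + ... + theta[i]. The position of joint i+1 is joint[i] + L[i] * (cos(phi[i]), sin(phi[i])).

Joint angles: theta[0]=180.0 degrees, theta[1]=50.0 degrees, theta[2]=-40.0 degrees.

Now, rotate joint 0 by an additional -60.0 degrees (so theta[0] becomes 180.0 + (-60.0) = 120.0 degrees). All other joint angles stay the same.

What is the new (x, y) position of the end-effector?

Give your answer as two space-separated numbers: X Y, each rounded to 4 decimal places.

joint[0] = (0.0000, 0.0000)  (base)
link 0: phi[0] = 120 = 120 deg
  cos(120 deg) = -0.5000, sin(120 deg) = 0.8660
  joint[1] = (0.0000, 0.0000) + 12 * (-0.5000, 0.8660) = (0.0000 + -6.0000, 0.0000 + 10.3923) = (-6.0000, 10.3923)
link 1: phi[1] = 120 + 50 = 170 deg
  cos(170 deg) = -0.9848, sin(170 deg) = 0.1736
  joint[2] = (-6.0000, 10.3923) + 5.3 * (-0.9848, 0.1736) = (-6.0000 + -5.2195, 10.3923 + 0.9203) = (-11.2195, 11.3126)
link 2: phi[2] = 120 + 50 + -40 = 130 deg
  cos(130 deg) = -0.6428, sin(130 deg) = 0.7660
  joint[3] = (-11.2195, 11.3126) + 3.3 * (-0.6428, 0.7660) = (-11.2195 + -2.1212, 11.3126 + 2.5279) = (-13.3407, 13.8406)
End effector: (-13.3407, 13.8406)

Answer: -13.3407 13.8406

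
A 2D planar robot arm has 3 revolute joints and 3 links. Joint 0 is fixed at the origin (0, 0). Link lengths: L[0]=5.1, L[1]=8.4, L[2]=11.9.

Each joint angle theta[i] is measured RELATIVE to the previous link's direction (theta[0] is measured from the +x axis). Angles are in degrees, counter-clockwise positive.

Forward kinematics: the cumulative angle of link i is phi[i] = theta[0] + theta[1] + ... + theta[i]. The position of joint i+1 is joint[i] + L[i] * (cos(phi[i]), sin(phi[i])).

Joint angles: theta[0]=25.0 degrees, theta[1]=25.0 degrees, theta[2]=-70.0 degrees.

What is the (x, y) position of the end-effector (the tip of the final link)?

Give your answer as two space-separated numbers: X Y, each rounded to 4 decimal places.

joint[0] = (0.0000, 0.0000)  (base)
link 0: phi[0] = 25 = 25 deg
  cos(25 deg) = 0.9063, sin(25 deg) = 0.4226
  joint[1] = (0.0000, 0.0000) + 5.1 * (0.9063, 0.4226) = (0.0000 + 4.6222, 0.0000 + 2.1554) = (4.6222, 2.1554)
link 1: phi[1] = 25 + 25 = 50 deg
  cos(50 deg) = 0.6428, sin(50 deg) = 0.7660
  joint[2] = (4.6222, 2.1554) + 8.4 * (0.6428, 0.7660) = (4.6222 + 5.3994, 2.1554 + 6.4348) = (10.0216, 8.5901)
link 2: phi[2] = 25 + 25 + -70 = -20 deg
  cos(-20 deg) = 0.9397, sin(-20 deg) = -0.3420
  joint[3] = (10.0216, 8.5901) + 11.9 * (0.9397, -0.3420) = (10.0216 + 11.1823, 8.5901 + -4.0700) = (21.2039, 4.5201)
End effector: (21.2039, 4.5201)

Answer: 21.2039 4.5201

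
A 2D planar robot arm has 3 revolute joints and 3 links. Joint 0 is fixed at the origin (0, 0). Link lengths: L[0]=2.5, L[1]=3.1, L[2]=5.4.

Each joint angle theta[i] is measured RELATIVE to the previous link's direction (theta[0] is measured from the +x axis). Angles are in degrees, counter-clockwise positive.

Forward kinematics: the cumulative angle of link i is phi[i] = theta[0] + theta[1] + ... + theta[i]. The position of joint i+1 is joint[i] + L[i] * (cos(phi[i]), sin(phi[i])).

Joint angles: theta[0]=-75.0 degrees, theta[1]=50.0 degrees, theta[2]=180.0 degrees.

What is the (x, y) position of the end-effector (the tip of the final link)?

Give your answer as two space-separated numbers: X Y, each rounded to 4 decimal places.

joint[0] = (0.0000, 0.0000)  (base)
link 0: phi[0] = -75 = -75 deg
  cos(-75 deg) = 0.2588, sin(-75 deg) = -0.9659
  joint[1] = (0.0000, 0.0000) + 2.5 * (0.2588, -0.9659) = (0.0000 + 0.6470, 0.0000 + -2.4148) = (0.6470, -2.4148)
link 1: phi[1] = -75 + 50 = -25 deg
  cos(-25 deg) = 0.9063, sin(-25 deg) = -0.4226
  joint[2] = (0.6470, -2.4148) + 3.1 * (0.9063, -0.4226) = (0.6470 + 2.8096, -2.4148 + -1.3101) = (3.4566, -3.7249)
link 2: phi[2] = -75 + 50 + 180 = 155 deg
  cos(155 deg) = -0.9063, sin(155 deg) = 0.4226
  joint[3] = (3.4566, -3.7249) + 5.4 * (-0.9063, 0.4226) = (3.4566 + -4.8941, -3.7249 + 2.2821) = (-1.4375, -1.4428)
End effector: (-1.4375, -1.4428)

Answer: -1.4375 -1.4428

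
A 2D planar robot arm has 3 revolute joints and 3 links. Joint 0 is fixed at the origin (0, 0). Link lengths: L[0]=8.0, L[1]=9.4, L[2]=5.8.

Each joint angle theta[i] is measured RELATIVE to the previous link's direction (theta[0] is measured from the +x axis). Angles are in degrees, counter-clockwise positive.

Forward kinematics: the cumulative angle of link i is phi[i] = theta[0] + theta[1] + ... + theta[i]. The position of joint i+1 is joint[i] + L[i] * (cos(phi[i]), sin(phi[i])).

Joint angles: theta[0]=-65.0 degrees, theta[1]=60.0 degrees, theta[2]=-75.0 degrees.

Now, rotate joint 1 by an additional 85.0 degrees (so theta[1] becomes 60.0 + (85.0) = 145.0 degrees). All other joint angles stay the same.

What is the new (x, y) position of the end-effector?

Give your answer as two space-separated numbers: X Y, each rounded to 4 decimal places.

joint[0] = (0.0000, 0.0000)  (base)
link 0: phi[0] = -65 = -65 deg
  cos(-65 deg) = 0.4226, sin(-65 deg) = -0.9063
  joint[1] = (0.0000, 0.0000) + 8 * (0.4226, -0.9063) = (0.0000 + 3.3809, 0.0000 + -7.2505) = (3.3809, -7.2505)
link 1: phi[1] = -65 + 145 = 80 deg
  cos(80 deg) = 0.1736, sin(80 deg) = 0.9848
  joint[2] = (3.3809, -7.2505) + 9.4 * (0.1736, 0.9848) = (3.3809 + 1.6323, -7.2505 + 9.2572) = (5.0132, 2.0067)
link 2: phi[2] = -65 + 145 + -75 = 5 deg
  cos(5 deg) = 0.9962, sin(5 deg) = 0.0872
  joint[3] = (5.0132, 2.0067) + 5.8 * (0.9962, 0.0872) = (5.0132 + 5.7779, 2.0067 + 0.5055) = (10.7912, 2.5122)
End effector: (10.7912, 2.5122)

Answer: 10.7912 2.5122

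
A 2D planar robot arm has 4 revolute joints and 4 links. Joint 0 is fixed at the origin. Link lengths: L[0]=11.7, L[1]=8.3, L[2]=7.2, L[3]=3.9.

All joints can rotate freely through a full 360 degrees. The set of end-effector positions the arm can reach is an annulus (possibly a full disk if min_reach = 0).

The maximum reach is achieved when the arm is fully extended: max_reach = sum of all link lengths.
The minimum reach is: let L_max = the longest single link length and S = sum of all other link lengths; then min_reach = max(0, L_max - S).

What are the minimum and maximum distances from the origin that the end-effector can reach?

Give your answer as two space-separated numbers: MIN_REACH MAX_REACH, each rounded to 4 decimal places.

Answer: 0.0000 31.1000

Derivation:
Link lengths: [11.7, 8.3, 7.2, 3.9]
max_reach = 11.7 + 8.3 + 7.2 + 3.9 = 31.1
L_max = max([11.7, 8.3, 7.2, 3.9]) = 11.7
S (sum of others) = 31.1 - 11.7 = 19.4
min_reach = max(0, 11.7 - 19.4) = max(0, -7.7) = 0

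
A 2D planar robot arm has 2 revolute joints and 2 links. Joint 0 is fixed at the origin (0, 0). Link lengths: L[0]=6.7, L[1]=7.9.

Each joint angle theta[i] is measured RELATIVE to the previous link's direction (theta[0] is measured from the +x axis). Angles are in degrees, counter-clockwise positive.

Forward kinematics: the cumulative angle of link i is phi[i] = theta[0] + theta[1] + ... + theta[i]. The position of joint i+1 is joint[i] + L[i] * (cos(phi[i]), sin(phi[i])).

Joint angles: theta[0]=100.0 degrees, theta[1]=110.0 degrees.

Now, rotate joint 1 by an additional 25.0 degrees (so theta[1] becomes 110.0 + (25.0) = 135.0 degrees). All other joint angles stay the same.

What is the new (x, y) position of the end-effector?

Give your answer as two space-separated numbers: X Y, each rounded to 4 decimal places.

Answer: -5.6947 0.1269

Derivation:
joint[0] = (0.0000, 0.0000)  (base)
link 0: phi[0] = 100 = 100 deg
  cos(100 deg) = -0.1736, sin(100 deg) = 0.9848
  joint[1] = (0.0000, 0.0000) + 6.7 * (-0.1736, 0.9848) = (0.0000 + -1.1634, 0.0000 + 6.5982) = (-1.1634, 6.5982)
link 1: phi[1] = 100 + 135 = 235 deg
  cos(235 deg) = -0.5736, sin(235 deg) = -0.8192
  joint[2] = (-1.1634, 6.5982) + 7.9 * (-0.5736, -0.8192) = (-1.1634 + -4.5313, 6.5982 + -6.4713) = (-5.6947, 0.1269)
End effector: (-5.6947, 0.1269)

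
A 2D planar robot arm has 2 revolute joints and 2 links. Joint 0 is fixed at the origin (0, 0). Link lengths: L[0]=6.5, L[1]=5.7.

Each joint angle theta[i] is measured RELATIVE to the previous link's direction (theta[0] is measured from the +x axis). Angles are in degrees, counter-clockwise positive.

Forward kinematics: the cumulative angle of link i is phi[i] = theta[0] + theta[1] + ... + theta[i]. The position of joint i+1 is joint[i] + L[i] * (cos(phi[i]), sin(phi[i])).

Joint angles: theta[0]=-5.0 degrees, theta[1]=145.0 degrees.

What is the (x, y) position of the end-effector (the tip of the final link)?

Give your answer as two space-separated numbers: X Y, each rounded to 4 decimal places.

joint[0] = (0.0000, 0.0000)  (base)
link 0: phi[0] = -5 = -5 deg
  cos(-5 deg) = 0.9962, sin(-5 deg) = -0.0872
  joint[1] = (0.0000, 0.0000) + 6.5 * (0.9962, -0.0872) = (0.0000 + 6.4753, 0.0000 + -0.5665) = (6.4753, -0.5665)
link 1: phi[1] = -5 + 145 = 140 deg
  cos(140 deg) = -0.7660, sin(140 deg) = 0.6428
  joint[2] = (6.4753, -0.5665) + 5.7 * (-0.7660, 0.6428) = (6.4753 + -4.3665, -0.5665 + 3.6639) = (2.1088, 3.0974)
End effector: (2.1088, 3.0974)

Answer: 2.1088 3.0974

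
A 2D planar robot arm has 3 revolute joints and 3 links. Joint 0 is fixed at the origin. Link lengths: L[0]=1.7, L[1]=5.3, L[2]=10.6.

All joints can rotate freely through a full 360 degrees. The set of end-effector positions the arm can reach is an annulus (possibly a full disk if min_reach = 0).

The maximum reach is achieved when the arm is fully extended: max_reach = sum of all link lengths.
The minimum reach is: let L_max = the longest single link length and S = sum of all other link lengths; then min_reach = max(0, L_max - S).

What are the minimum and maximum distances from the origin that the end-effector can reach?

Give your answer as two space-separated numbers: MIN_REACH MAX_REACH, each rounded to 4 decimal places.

Link lengths: [1.7, 5.3, 10.6]
max_reach = 1.7 + 5.3 + 10.6 = 17.6
L_max = max([1.7, 5.3, 10.6]) = 10.6
S (sum of others) = 17.6 - 10.6 = 7
min_reach = max(0, 10.6 - 7) = max(0, 3.6) = 3.6

Answer: 3.6000 17.6000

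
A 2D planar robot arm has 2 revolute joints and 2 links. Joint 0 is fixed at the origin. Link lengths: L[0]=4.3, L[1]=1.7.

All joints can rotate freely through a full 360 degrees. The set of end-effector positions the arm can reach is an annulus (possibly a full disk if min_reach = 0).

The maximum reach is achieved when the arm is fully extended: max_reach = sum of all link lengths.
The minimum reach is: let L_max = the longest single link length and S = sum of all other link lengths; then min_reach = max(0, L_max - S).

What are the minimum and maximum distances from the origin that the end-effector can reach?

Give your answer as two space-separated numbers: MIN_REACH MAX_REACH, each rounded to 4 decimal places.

Answer: 2.6000 6.0000

Derivation:
Link lengths: [4.3, 1.7]
max_reach = 4.3 + 1.7 = 6
L_max = max([4.3, 1.7]) = 4.3
S (sum of others) = 6 - 4.3 = 1.7
min_reach = max(0, 4.3 - 1.7) = max(0, 2.6) = 2.6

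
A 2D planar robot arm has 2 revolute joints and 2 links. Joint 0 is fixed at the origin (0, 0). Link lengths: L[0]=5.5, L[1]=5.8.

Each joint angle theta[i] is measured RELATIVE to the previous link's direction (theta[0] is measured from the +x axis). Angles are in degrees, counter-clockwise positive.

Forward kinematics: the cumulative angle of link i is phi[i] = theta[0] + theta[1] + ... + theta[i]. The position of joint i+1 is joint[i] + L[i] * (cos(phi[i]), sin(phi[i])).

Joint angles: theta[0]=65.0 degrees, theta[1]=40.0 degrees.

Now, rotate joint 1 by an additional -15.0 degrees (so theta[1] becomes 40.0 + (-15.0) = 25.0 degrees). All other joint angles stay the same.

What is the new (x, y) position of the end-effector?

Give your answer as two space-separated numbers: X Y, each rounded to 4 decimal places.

Answer: 2.3244 10.7847

Derivation:
joint[0] = (0.0000, 0.0000)  (base)
link 0: phi[0] = 65 = 65 deg
  cos(65 deg) = 0.4226, sin(65 deg) = 0.9063
  joint[1] = (0.0000, 0.0000) + 5.5 * (0.4226, 0.9063) = (0.0000 + 2.3244, 0.0000 + 4.9847) = (2.3244, 4.9847)
link 1: phi[1] = 65 + 25 = 90 deg
  cos(90 deg) = 0.0000, sin(90 deg) = 1.0000
  joint[2] = (2.3244, 4.9847) + 5.8 * (0.0000, 1.0000) = (2.3244 + 0.0000, 4.9847 + 5.8000) = (2.3244, 10.7847)
End effector: (2.3244, 10.7847)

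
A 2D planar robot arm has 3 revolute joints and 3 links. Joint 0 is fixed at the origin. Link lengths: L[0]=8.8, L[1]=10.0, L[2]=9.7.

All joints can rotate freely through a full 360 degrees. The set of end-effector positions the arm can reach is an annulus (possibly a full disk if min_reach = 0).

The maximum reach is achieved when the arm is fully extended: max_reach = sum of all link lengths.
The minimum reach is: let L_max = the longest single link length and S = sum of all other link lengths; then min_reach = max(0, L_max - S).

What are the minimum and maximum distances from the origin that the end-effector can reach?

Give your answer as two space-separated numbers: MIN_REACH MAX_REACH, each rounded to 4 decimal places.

Answer: 0.0000 28.5000

Derivation:
Link lengths: [8.8, 10.0, 9.7]
max_reach = 8.8 + 10 + 9.7 = 28.5
L_max = max([8.8, 10.0, 9.7]) = 10
S (sum of others) = 28.5 - 10 = 18.5
min_reach = max(0, 10 - 18.5) = max(0, -8.5) = 0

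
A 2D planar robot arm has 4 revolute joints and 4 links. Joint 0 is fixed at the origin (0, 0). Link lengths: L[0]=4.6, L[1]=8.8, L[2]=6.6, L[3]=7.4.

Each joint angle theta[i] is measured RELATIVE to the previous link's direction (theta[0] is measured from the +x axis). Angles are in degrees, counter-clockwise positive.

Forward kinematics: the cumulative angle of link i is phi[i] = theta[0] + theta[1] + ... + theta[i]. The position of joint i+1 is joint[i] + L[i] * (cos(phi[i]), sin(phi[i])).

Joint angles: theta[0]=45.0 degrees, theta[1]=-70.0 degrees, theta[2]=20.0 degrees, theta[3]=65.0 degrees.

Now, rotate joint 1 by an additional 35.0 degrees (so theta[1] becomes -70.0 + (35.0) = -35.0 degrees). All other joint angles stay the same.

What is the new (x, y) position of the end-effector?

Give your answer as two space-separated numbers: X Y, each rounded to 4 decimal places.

Answer: 16.9898 15.4526

Derivation:
joint[0] = (0.0000, 0.0000)  (base)
link 0: phi[0] = 45 = 45 deg
  cos(45 deg) = 0.7071, sin(45 deg) = 0.7071
  joint[1] = (0.0000, 0.0000) + 4.6 * (0.7071, 0.7071) = (0.0000 + 3.2527, 0.0000 + 3.2527) = (3.2527, 3.2527)
link 1: phi[1] = 45 + -35 = 10 deg
  cos(10 deg) = 0.9848, sin(10 deg) = 0.1736
  joint[2] = (3.2527, 3.2527) + 8.8 * (0.9848, 0.1736) = (3.2527 + 8.6663, 3.2527 + 1.5281) = (11.9190, 4.7808)
link 2: phi[2] = 45 + -35 + 20 = 30 deg
  cos(30 deg) = 0.8660, sin(30 deg) = 0.5000
  joint[3] = (11.9190, 4.7808) + 6.6 * (0.8660, 0.5000) = (11.9190 + 5.7158, 4.7808 + 3.3000) = (17.6348, 8.0808)
link 3: phi[3] = 45 + -35 + 20 + 65 = 95 deg
  cos(95 deg) = -0.0872, sin(95 deg) = 0.9962
  joint[4] = (17.6348, 8.0808) + 7.4 * (-0.0872, 0.9962) = (17.6348 + -0.6450, 8.0808 + 7.3718) = (16.9898, 15.4526)
End effector: (16.9898, 15.4526)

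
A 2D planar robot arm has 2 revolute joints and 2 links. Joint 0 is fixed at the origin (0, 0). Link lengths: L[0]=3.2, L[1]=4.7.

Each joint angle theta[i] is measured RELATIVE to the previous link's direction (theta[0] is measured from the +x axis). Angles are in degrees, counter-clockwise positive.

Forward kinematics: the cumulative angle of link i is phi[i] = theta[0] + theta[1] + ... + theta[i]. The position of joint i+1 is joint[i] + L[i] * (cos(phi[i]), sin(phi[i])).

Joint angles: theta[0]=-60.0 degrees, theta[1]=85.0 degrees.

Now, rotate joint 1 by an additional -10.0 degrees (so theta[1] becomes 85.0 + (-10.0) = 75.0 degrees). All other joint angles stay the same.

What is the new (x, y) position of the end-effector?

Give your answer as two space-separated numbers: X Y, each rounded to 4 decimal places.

joint[0] = (0.0000, 0.0000)  (base)
link 0: phi[0] = -60 = -60 deg
  cos(-60 deg) = 0.5000, sin(-60 deg) = -0.8660
  joint[1] = (0.0000, 0.0000) + 3.2 * (0.5000, -0.8660) = (0.0000 + 1.6000, 0.0000 + -2.7713) = (1.6000, -2.7713)
link 1: phi[1] = -60 + 75 = 15 deg
  cos(15 deg) = 0.9659, sin(15 deg) = 0.2588
  joint[2] = (1.6000, -2.7713) + 4.7 * (0.9659, 0.2588) = (1.6000 + 4.5399, -2.7713 + 1.2164) = (6.1399, -1.5548)
End effector: (6.1399, -1.5548)

Answer: 6.1399 -1.5548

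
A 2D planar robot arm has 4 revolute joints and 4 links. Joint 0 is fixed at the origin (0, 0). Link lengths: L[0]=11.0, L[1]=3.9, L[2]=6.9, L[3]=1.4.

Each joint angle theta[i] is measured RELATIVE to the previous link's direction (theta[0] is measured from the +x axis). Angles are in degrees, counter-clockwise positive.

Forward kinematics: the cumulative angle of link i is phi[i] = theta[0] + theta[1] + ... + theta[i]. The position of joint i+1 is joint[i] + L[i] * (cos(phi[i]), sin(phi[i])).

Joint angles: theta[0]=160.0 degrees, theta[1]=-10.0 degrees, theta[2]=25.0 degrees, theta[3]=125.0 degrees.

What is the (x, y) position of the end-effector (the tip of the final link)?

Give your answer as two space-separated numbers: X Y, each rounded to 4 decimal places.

joint[0] = (0.0000, 0.0000)  (base)
link 0: phi[0] = 160 = 160 deg
  cos(160 deg) = -0.9397, sin(160 deg) = 0.3420
  joint[1] = (0.0000, 0.0000) + 11 * (-0.9397, 0.3420) = (0.0000 + -10.3366, 0.0000 + 3.7622) = (-10.3366, 3.7622)
link 1: phi[1] = 160 + -10 = 150 deg
  cos(150 deg) = -0.8660, sin(150 deg) = 0.5000
  joint[2] = (-10.3366, 3.7622) + 3.9 * (-0.8660, 0.5000) = (-10.3366 + -3.3775, 3.7622 + 1.9500) = (-13.7141, 5.7122)
link 2: phi[2] = 160 + -10 + 25 = 175 deg
  cos(175 deg) = -0.9962, sin(175 deg) = 0.0872
  joint[3] = (-13.7141, 5.7122) + 6.9 * (-0.9962, 0.0872) = (-13.7141 + -6.8737, 5.7122 + 0.6014) = (-20.5879, 6.3136)
link 3: phi[3] = 160 + -10 + 25 + 125 = 300 deg
  cos(300 deg) = 0.5000, sin(300 deg) = -0.8660
  joint[4] = (-20.5879, 6.3136) + 1.4 * (0.5000, -0.8660) = (-20.5879 + 0.7000, 6.3136 + -1.2124) = (-19.8879, 5.1012)
End effector: (-19.8879, 5.1012)

Answer: -19.8879 5.1012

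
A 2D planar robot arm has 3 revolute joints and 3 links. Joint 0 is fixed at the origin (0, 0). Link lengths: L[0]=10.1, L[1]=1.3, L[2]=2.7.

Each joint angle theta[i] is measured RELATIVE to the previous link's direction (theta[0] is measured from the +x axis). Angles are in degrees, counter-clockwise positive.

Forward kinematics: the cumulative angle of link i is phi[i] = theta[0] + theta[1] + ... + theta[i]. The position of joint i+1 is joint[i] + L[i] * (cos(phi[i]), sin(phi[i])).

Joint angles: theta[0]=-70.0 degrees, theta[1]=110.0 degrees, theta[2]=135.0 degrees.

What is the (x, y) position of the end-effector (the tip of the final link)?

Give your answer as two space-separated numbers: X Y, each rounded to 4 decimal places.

joint[0] = (0.0000, 0.0000)  (base)
link 0: phi[0] = -70 = -70 deg
  cos(-70 deg) = 0.3420, sin(-70 deg) = -0.9397
  joint[1] = (0.0000, 0.0000) + 10.1 * (0.3420, -0.9397) = (0.0000 + 3.4544, 0.0000 + -9.4909) = (3.4544, -9.4909)
link 1: phi[1] = -70 + 110 = 40 deg
  cos(40 deg) = 0.7660, sin(40 deg) = 0.6428
  joint[2] = (3.4544, -9.4909) + 1.3 * (0.7660, 0.6428) = (3.4544 + 0.9959, -9.4909 + 0.8356) = (4.4503, -8.6553)
link 2: phi[2] = -70 + 110 + 135 = 175 deg
  cos(175 deg) = -0.9962, sin(175 deg) = 0.0872
  joint[3] = (4.4503, -8.6553) + 2.7 * (-0.9962, 0.0872) = (4.4503 + -2.6897, -8.6553 + 0.2353) = (1.7605, -8.4200)
End effector: (1.7605, -8.4200)

Answer: 1.7605 -8.4200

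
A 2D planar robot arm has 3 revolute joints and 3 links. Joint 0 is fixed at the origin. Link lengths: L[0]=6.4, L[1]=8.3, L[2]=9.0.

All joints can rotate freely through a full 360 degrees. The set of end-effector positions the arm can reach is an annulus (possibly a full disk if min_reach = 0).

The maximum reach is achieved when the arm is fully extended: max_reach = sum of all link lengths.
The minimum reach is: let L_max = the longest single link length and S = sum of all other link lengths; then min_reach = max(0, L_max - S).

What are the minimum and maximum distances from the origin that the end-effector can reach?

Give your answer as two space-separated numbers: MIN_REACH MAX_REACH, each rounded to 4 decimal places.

Link lengths: [6.4, 8.3, 9.0]
max_reach = 6.4 + 8.3 + 9 = 23.7
L_max = max([6.4, 8.3, 9.0]) = 9
S (sum of others) = 23.7 - 9 = 14.7
min_reach = max(0, 9 - 14.7) = max(0, -5.7) = 0

Answer: 0.0000 23.7000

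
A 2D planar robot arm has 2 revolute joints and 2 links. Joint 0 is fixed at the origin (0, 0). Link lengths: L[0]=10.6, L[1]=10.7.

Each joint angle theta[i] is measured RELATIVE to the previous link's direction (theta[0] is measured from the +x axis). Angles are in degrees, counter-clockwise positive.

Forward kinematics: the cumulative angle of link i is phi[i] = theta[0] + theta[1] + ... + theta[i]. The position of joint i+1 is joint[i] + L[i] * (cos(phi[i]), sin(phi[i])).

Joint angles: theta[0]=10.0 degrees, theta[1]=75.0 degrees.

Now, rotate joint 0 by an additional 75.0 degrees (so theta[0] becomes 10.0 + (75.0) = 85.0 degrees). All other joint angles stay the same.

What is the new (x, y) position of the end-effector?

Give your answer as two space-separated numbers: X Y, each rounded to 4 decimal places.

joint[0] = (0.0000, 0.0000)  (base)
link 0: phi[0] = 85 = 85 deg
  cos(85 deg) = 0.0872, sin(85 deg) = 0.9962
  joint[1] = (0.0000, 0.0000) + 10.6 * (0.0872, 0.9962) = (0.0000 + 0.9239, 0.0000 + 10.5597) = (0.9239, 10.5597)
link 1: phi[1] = 85 + 75 = 160 deg
  cos(160 deg) = -0.9397, sin(160 deg) = 0.3420
  joint[2] = (0.9239, 10.5597) + 10.7 * (-0.9397, 0.3420) = (0.9239 + -10.0547, 10.5597 + 3.6596) = (-9.1309, 14.2193)
End effector: (-9.1309, 14.2193)

Answer: -9.1309 14.2193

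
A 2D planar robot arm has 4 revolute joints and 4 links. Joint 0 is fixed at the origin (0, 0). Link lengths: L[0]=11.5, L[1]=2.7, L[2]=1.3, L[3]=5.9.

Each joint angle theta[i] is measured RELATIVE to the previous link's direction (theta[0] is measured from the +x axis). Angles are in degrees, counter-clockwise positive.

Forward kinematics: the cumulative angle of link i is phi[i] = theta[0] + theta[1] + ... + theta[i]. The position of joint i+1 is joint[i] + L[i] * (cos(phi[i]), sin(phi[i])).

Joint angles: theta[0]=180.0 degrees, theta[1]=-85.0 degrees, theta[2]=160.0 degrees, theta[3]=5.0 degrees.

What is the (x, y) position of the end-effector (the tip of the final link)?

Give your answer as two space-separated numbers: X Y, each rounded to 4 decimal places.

joint[0] = (0.0000, 0.0000)  (base)
link 0: phi[0] = 180 = 180 deg
  cos(180 deg) = -1.0000, sin(180 deg) = 0.0000
  joint[1] = (0.0000, 0.0000) + 11.5 * (-1.0000, 0.0000) = (0.0000 + -11.5000, 0.0000 + 0.0000) = (-11.5000, 0.0000)
link 1: phi[1] = 180 + -85 = 95 deg
  cos(95 deg) = -0.0872, sin(95 deg) = 0.9962
  joint[2] = (-11.5000, 0.0000) + 2.7 * (-0.0872, 0.9962) = (-11.5000 + -0.2353, 0.0000 + 2.6897) = (-11.7353, 2.6897)
link 2: phi[2] = 180 + -85 + 160 = 255 deg
  cos(255 deg) = -0.2588, sin(255 deg) = -0.9659
  joint[3] = (-11.7353, 2.6897) + 1.3 * (-0.2588, -0.9659) = (-11.7353 + -0.3365, 2.6897 + -1.2557) = (-12.0718, 1.4340)
link 3: phi[3] = 180 + -85 + 160 + 5 = 260 deg
  cos(260 deg) = -0.1736, sin(260 deg) = -0.9848
  joint[4] = (-12.0718, 1.4340) + 5.9 * (-0.1736, -0.9848) = (-12.0718 + -1.0245, 1.4340 + -5.8104) = (-13.0963, -4.3763)
End effector: (-13.0963, -4.3763)

Answer: -13.0963 -4.3763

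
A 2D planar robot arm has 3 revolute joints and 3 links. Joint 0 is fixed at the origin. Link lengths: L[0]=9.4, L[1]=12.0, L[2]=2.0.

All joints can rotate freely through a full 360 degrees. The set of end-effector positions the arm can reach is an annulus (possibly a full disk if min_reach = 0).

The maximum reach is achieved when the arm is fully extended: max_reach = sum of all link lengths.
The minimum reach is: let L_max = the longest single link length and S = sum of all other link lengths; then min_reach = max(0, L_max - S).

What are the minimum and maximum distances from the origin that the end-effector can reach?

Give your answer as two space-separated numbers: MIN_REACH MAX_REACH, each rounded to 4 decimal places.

Answer: 0.6000 23.4000

Derivation:
Link lengths: [9.4, 12.0, 2.0]
max_reach = 9.4 + 12 + 2 = 23.4
L_max = max([9.4, 12.0, 2.0]) = 12
S (sum of others) = 23.4 - 12 = 11.4
min_reach = max(0, 12 - 11.4) = max(0, 0.6) = 0.6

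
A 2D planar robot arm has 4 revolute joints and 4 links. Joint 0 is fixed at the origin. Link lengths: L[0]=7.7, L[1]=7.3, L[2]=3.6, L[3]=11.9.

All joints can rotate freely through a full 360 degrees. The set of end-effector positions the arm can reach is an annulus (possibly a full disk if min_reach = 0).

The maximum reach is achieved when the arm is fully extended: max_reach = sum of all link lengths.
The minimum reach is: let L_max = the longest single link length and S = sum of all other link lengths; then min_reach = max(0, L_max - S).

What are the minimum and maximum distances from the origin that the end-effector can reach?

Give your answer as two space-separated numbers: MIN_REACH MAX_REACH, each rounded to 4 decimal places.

Answer: 0.0000 30.5000

Derivation:
Link lengths: [7.7, 7.3, 3.6, 11.9]
max_reach = 7.7 + 7.3 + 3.6 + 11.9 = 30.5
L_max = max([7.7, 7.3, 3.6, 11.9]) = 11.9
S (sum of others) = 30.5 - 11.9 = 18.6
min_reach = max(0, 11.9 - 18.6) = max(0, -6.7) = 0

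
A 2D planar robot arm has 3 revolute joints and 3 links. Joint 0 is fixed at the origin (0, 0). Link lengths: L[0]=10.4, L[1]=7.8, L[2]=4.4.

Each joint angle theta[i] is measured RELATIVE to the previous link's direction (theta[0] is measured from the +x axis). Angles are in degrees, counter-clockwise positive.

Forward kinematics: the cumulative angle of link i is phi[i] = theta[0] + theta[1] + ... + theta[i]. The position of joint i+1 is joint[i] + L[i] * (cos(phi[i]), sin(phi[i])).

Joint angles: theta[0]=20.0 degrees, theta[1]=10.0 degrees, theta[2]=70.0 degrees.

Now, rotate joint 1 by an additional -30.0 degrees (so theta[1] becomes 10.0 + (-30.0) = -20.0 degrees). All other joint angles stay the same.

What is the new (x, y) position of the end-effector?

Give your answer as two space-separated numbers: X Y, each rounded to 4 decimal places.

Answer: 19.0777 7.6917

Derivation:
joint[0] = (0.0000, 0.0000)  (base)
link 0: phi[0] = 20 = 20 deg
  cos(20 deg) = 0.9397, sin(20 deg) = 0.3420
  joint[1] = (0.0000, 0.0000) + 10.4 * (0.9397, 0.3420) = (0.0000 + 9.7728, 0.0000 + 3.5570) = (9.7728, 3.5570)
link 1: phi[1] = 20 + -20 = 0 deg
  cos(0 deg) = 1.0000, sin(0 deg) = 0.0000
  joint[2] = (9.7728, 3.5570) + 7.8 * (1.0000, 0.0000) = (9.7728 + 7.8000, 3.5570 + 0.0000) = (17.5728, 3.5570)
link 2: phi[2] = 20 + -20 + 70 = 70 deg
  cos(70 deg) = 0.3420, sin(70 deg) = 0.9397
  joint[3] = (17.5728, 3.5570) + 4.4 * (0.3420, 0.9397) = (17.5728 + 1.5049, 3.5570 + 4.1346) = (19.0777, 7.6917)
End effector: (19.0777, 7.6917)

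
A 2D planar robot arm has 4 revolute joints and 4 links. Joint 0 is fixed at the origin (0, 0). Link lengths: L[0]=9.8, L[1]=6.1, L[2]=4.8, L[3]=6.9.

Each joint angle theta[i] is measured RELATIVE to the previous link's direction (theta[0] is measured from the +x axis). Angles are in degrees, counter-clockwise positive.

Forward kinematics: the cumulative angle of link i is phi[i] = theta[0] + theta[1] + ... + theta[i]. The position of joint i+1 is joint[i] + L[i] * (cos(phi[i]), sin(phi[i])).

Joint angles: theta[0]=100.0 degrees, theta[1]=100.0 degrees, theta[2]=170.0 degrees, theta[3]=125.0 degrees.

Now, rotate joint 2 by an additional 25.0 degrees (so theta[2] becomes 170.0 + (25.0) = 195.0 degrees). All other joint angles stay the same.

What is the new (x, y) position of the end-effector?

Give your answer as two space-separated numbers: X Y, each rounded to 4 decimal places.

Answer: -9.9858 12.6779

Derivation:
joint[0] = (0.0000, 0.0000)  (base)
link 0: phi[0] = 100 = 100 deg
  cos(100 deg) = -0.1736, sin(100 deg) = 0.9848
  joint[1] = (0.0000, 0.0000) + 9.8 * (-0.1736, 0.9848) = (0.0000 + -1.7018, 0.0000 + 9.6511) = (-1.7018, 9.6511)
link 1: phi[1] = 100 + 100 = 200 deg
  cos(200 deg) = -0.9397, sin(200 deg) = -0.3420
  joint[2] = (-1.7018, 9.6511) + 6.1 * (-0.9397, -0.3420) = (-1.7018 + -5.7321, 9.6511 + -2.0863) = (-7.4339, 7.5648)
link 2: phi[2] = 100 + 100 + 195 = 395 deg
  cos(395 deg) = 0.8192, sin(395 deg) = 0.5736
  joint[3] = (-7.4339, 7.5648) + 4.8 * (0.8192, 0.5736) = (-7.4339 + 3.9319, 7.5648 + 2.7532) = (-3.5019, 10.3180)
link 3: phi[3] = 100 + 100 + 195 + 125 = 520 deg
  cos(520 deg) = -0.9397, sin(520 deg) = 0.3420
  joint[4] = (-3.5019, 10.3180) + 6.9 * (-0.9397, 0.3420) = (-3.5019 + -6.4839, 10.3180 + 2.3599) = (-9.9858, 12.6779)
End effector: (-9.9858, 12.6779)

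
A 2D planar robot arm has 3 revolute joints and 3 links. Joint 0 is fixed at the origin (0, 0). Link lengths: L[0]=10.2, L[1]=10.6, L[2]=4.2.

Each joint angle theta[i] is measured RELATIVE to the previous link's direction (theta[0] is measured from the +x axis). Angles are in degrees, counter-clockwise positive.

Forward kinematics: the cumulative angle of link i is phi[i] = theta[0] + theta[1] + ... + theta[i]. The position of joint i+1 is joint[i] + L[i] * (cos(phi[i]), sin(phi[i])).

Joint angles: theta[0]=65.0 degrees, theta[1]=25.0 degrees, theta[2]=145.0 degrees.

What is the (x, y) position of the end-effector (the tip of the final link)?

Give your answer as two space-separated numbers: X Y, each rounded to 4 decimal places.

joint[0] = (0.0000, 0.0000)  (base)
link 0: phi[0] = 65 = 65 deg
  cos(65 deg) = 0.4226, sin(65 deg) = 0.9063
  joint[1] = (0.0000, 0.0000) + 10.2 * (0.4226, 0.9063) = (0.0000 + 4.3107, 0.0000 + 9.2443) = (4.3107, 9.2443)
link 1: phi[1] = 65 + 25 = 90 deg
  cos(90 deg) = 0.0000, sin(90 deg) = 1.0000
  joint[2] = (4.3107, 9.2443) + 10.6 * (0.0000, 1.0000) = (4.3107 + 0.0000, 9.2443 + 10.6000) = (4.3107, 19.8443)
link 2: phi[2] = 65 + 25 + 145 = 235 deg
  cos(235 deg) = -0.5736, sin(235 deg) = -0.8192
  joint[3] = (4.3107, 19.8443) + 4.2 * (-0.5736, -0.8192) = (4.3107 + -2.4090, 19.8443 + -3.4404) = (1.9017, 16.4039)
End effector: (1.9017, 16.4039)

Answer: 1.9017 16.4039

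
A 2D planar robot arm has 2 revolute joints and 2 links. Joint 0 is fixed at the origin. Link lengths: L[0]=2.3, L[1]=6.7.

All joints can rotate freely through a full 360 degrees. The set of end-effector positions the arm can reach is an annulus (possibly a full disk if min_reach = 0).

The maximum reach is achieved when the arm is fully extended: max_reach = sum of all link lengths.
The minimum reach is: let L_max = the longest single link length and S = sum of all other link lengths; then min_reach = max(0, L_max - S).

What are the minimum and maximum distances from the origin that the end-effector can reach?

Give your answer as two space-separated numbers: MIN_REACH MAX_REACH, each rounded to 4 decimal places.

Link lengths: [2.3, 6.7]
max_reach = 2.3 + 6.7 = 9
L_max = max([2.3, 6.7]) = 6.7
S (sum of others) = 9 - 6.7 = 2.3
min_reach = max(0, 6.7 - 2.3) = max(0, 4.4) = 4.4

Answer: 4.4000 9.0000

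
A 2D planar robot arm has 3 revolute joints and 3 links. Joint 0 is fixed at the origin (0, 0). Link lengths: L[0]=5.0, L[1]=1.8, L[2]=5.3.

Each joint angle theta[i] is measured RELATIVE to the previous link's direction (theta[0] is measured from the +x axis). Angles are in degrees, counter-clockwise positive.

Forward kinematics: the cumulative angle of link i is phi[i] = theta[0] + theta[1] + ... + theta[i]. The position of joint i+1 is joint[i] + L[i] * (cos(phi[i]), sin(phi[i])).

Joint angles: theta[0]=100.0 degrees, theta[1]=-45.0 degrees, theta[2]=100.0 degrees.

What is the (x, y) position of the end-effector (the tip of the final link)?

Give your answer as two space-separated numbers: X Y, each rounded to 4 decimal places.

Answer: -4.6392 8.6384

Derivation:
joint[0] = (0.0000, 0.0000)  (base)
link 0: phi[0] = 100 = 100 deg
  cos(100 deg) = -0.1736, sin(100 deg) = 0.9848
  joint[1] = (0.0000, 0.0000) + 5 * (-0.1736, 0.9848) = (0.0000 + -0.8682, 0.0000 + 4.9240) = (-0.8682, 4.9240)
link 1: phi[1] = 100 + -45 = 55 deg
  cos(55 deg) = 0.5736, sin(55 deg) = 0.8192
  joint[2] = (-0.8682, 4.9240) + 1.8 * (0.5736, 0.8192) = (-0.8682 + 1.0324, 4.9240 + 1.4745) = (0.1642, 6.3985)
link 2: phi[2] = 100 + -45 + 100 = 155 deg
  cos(155 deg) = -0.9063, sin(155 deg) = 0.4226
  joint[3] = (0.1642, 6.3985) + 5.3 * (-0.9063, 0.4226) = (0.1642 + -4.8034, 6.3985 + 2.2399) = (-4.6392, 8.6384)
End effector: (-4.6392, 8.6384)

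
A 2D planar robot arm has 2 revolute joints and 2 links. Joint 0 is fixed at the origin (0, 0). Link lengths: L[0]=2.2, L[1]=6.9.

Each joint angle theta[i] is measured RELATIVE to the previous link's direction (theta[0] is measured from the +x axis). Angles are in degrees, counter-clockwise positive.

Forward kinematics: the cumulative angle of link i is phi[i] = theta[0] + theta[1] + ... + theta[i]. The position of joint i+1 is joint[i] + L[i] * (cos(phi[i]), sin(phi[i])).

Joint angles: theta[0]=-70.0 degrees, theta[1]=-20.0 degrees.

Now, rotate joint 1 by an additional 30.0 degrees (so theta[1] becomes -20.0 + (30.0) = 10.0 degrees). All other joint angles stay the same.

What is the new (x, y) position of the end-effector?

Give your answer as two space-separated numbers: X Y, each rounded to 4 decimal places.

Answer: 4.2024 -8.0429

Derivation:
joint[0] = (0.0000, 0.0000)  (base)
link 0: phi[0] = -70 = -70 deg
  cos(-70 deg) = 0.3420, sin(-70 deg) = -0.9397
  joint[1] = (0.0000, 0.0000) + 2.2 * (0.3420, -0.9397) = (0.0000 + 0.7524, 0.0000 + -2.0673) = (0.7524, -2.0673)
link 1: phi[1] = -70 + 10 = -60 deg
  cos(-60 deg) = 0.5000, sin(-60 deg) = -0.8660
  joint[2] = (0.7524, -2.0673) + 6.9 * (0.5000, -0.8660) = (0.7524 + 3.4500, -2.0673 + -5.9756) = (4.2024, -8.0429)
End effector: (4.2024, -8.0429)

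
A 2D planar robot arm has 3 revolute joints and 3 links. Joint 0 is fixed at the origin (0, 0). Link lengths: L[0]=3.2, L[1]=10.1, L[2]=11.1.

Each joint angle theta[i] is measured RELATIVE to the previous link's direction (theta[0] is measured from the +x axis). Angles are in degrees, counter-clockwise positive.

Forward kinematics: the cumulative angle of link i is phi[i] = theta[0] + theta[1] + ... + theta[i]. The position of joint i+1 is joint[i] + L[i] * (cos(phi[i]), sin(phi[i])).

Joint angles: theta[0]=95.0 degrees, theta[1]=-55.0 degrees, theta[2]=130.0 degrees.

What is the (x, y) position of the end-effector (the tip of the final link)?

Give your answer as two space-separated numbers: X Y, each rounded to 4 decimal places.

joint[0] = (0.0000, 0.0000)  (base)
link 0: phi[0] = 95 = 95 deg
  cos(95 deg) = -0.0872, sin(95 deg) = 0.9962
  joint[1] = (0.0000, 0.0000) + 3.2 * (-0.0872, 0.9962) = (0.0000 + -0.2789, 0.0000 + 3.1878) = (-0.2789, 3.1878)
link 1: phi[1] = 95 + -55 = 40 deg
  cos(40 deg) = 0.7660, sin(40 deg) = 0.6428
  joint[2] = (-0.2789, 3.1878) + 10.1 * (0.7660, 0.6428) = (-0.2789 + 7.7370, 3.1878 + 6.4922) = (7.4582, 9.6800)
link 2: phi[2] = 95 + -55 + 130 = 170 deg
  cos(170 deg) = -0.9848, sin(170 deg) = 0.1736
  joint[3] = (7.4582, 9.6800) + 11.1 * (-0.9848, 0.1736) = (7.4582 + -10.9314, 9.6800 + 1.9275) = (-3.4732, 11.6075)
End effector: (-3.4732, 11.6075)

Answer: -3.4732 11.6075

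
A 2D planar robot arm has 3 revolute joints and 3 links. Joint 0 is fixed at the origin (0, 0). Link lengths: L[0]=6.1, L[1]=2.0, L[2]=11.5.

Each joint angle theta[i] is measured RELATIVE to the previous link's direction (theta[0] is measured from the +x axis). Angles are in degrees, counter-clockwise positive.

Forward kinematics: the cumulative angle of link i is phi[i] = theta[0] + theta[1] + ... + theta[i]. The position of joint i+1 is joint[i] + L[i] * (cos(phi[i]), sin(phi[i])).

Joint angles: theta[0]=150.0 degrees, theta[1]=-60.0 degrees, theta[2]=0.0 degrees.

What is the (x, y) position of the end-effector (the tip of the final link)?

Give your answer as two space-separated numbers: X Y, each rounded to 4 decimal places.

joint[0] = (0.0000, 0.0000)  (base)
link 0: phi[0] = 150 = 150 deg
  cos(150 deg) = -0.8660, sin(150 deg) = 0.5000
  joint[1] = (0.0000, 0.0000) + 6.1 * (-0.8660, 0.5000) = (0.0000 + -5.2828, 0.0000 + 3.0500) = (-5.2828, 3.0500)
link 1: phi[1] = 150 + -60 = 90 deg
  cos(90 deg) = 0.0000, sin(90 deg) = 1.0000
  joint[2] = (-5.2828, 3.0500) + 2 * (0.0000, 1.0000) = (-5.2828 + 0.0000, 3.0500 + 2.0000) = (-5.2828, 5.0500)
link 2: phi[2] = 150 + -60 + 0 = 90 deg
  cos(90 deg) = 0.0000, sin(90 deg) = 1.0000
  joint[3] = (-5.2828, 5.0500) + 11.5 * (0.0000, 1.0000) = (-5.2828 + 0.0000, 5.0500 + 11.5000) = (-5.2828, 16.5500)
End effector: (-5.2828, 16.5500)

Answer: -5.2828 16.5500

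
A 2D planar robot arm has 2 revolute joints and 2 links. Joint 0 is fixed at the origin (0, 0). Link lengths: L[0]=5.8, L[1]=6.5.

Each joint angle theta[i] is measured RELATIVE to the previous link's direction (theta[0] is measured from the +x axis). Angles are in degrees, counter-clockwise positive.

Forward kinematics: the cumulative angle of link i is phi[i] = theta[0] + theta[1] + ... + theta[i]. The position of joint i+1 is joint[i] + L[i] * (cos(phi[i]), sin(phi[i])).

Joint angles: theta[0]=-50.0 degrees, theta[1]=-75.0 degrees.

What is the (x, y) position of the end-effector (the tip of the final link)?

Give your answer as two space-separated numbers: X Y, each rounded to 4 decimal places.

Answer: -0.0001 -9.7675

Derivation:
joint[0] = (0.0000, 0.0000)  (base)
link 0: phi[0] = -50 = -50 deg
  cos(-50 deg) = 0.6428, sin(-50 deg) = -0.7660
  joint[1] = (0.0000, 0.0000) + 5.8 * (0.6428, -0.7660) = (0.0000 + 3.7282, 0.0000 + -4.4431) = (3.7282, -4.4431)
link 1: phi[1] = -50 + -75 = -125 deg
  cos(-125 deg) = -0.5736, sin(-125 deg) = -0.8192
  joint[2] = (3.7282, -4.4431) + 6.5 * (-0.5736, -0.8192) = (3.7282 + -3.7282, -4.4431 + -5.3245) = (-0.0001, -9.7675)
End effector: (-0.0001, -9.7675)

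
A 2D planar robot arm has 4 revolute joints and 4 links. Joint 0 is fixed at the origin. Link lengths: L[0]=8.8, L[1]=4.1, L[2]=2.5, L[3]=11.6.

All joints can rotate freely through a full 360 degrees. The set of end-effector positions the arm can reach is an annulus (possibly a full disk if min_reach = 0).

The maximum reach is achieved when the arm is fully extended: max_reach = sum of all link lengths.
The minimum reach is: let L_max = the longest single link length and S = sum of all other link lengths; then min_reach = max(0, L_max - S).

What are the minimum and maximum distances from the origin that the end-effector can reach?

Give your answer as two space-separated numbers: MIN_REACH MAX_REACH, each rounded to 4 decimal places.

Link lengths: [8.8, 4.1, 2.5, 11.6]
max_reach = 8.8 + 4.1 + 2.5 + 11.6 = 27
L_max = max([8.8, 4.1, 2.5, 11.6]) = 11.6
S (sum of others) = 27 - 11.6 = 15.4
min_reach = max(0, 11.6 - 15.4) = max(0, -3.8) = 0

Answer: 0.0000 27.0000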